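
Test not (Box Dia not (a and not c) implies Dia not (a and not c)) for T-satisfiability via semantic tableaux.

1. not (Box Dia not (a and not c) implies Dia not (a and not c)), u
2. Box Dia not (a and not c), u   [neg-implies-rule on 1]
3. not Dia not (a and not c), u   [neg-implies-rule on 1]
4. Dia not (a and not c), u   [Box-rule on 2 via uRu]
5. a and not c, u   [neg-Dia-rule on 3 via uRu]
6. a, u   [and-rule on 5]
7. not c, u   [and-rule on 5]
8. not (a and not c), v   [Dia-rule on 4: fresh world v, uRv]
9. Dia not (a and not c), v   [Box-rule on 2 via uRv]
10. a and not c, v   [neg-Dia-rule on 3 via uRv]
11. a, v   [and-rule on 10]
12. not c, v   [and-rule on 10]
13. c, v   [neg-and-rule on 8 (branches; this branch)]
Accessibility: uRu, uRv, vRv
Branch closes: c and not c both at v.
Every branch closes; the branch above is one of them.

Unsatisfiable (every branch closes)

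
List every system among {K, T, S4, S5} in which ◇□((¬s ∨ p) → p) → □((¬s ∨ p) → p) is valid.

S4-tableau for the negation ¬(◇□((¬s ∨ p) → p) → □((¬s ∨ p) → p)):
1. ¬(◇□((¬s ∨ p) → p) → □((¬s ∨ p) → p)), w0
2. ◇□((¬s ∨ p) → p), w0
3. ¬□((¬s ∨ p) → p), w0
4. □((¬s ∨ p) → p), w1
5. (¬s ∨ p) → p, w1
6. p, w1
7. ¬((¬s ∨ p) → p), w2
8. ¬s ∨ p, w2
9. ¬p, w2
10. ¬s, w2
Accessibility: w0Rw0, w0Rw1, w0Rw2, w1Rw1, w2Rw2
Complete open branch: countermodel on an S4-frame, so not valid in S4, nor in K, T (the same frame is also a K-frame and a T-frame).
S5-tableau for the negation ¬(◇□((¬s ∨ p) → p) → □((¬s ∨ p) → p)):
1. ¬(◇□((¬s ∨ p) → p) → □((¬s ∨ p) → p)), w0
2. ◇□((¬s ∨ p) → p), w0
3. ¬□((¬s ∨ p) → p), w0
4. □((¬s ∨ p) → p), w1
5. (¬s ∨ p) → p, w0
6. (¬s ∨ p) → p, w1
7. ¬(¬s ∨ p), w0
8. s, w0
9. ¬p, w0
10. ¬(¬s ∨ p), w1
11. s, w1
12. ¬p, w1
13. ¬((¬s ∨ p) → p), w2
14. ¬s ∨ p, w2
15. ¬p, w2
16. (¬s ∨ p) → p, w2
17. ¬s, w2
18. ¬(¬s ∨ p), w2
19. s, w2
Accessibility: w0Rw0, w0Rw1, w0Rw2, w1Rw0, w1Rw1, w1Rw2, w2Rw0, w2Rw1, w2Rw2
Branch closes: s and ¬s both at w2.
Every branch closes (one shown): valid in S5.

S5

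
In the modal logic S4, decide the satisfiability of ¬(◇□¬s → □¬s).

1. ¬(◇□¬s → □¬s), 0
2. ◇□¬s, 0
3. ¬□¬s, 0
4. □¬s, 1
5. ¬s, 1
6. s, 2
Accessibility: 0R0, 0R1, 0R2, 1R1, 2R2

Satisfiable (open branch found)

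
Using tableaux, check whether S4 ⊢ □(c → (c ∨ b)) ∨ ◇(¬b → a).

Tableau for the negation ¬(□(c → (c ∨ b)) ∨ ◇(¬b → a)):
1. ¬(□(c → (c ∨ b)) ∨ ◇(¬b → a)), 0
2. ¬□(c → (c ∨ b)), 0
3. ¬◇(¬b → a), 0
4. ¬(¬b → a), 0
5. ¬b, 0
6. ¬a, 0
7. ¬(c → (c ∨ b)), 1
8. c, 1
9. ¬(c ∨ b), 1
10. ¬c, 1
11. ¬b, 1
Accessibility: 0R0, 0R1, 1R1
Branch closes: c and ¬c both at 1.
Every branch of the negation's tableau closes; the branch above is one of them.

Yes, valid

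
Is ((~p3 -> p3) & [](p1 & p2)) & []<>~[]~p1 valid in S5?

No, not valid

Tableau for the negation ~(((~p3 -> p3) & [](p1 & p2)) & []<>~[]~p1):
1. ~(((~p3 -> p3) & [](p1 & p2)) & []<>~[]~p1), 0
2. ~[]<>~[]~p1, 0
3. ~<>~[]~p1, 1
4. []~p1, 0
5. []~p1, 1
6. ~p1, 0
7. ~p1, 1
Accessibility: 0R0, 0R1, 1R0, 1R1
The negation has an open branch (countermodel exists).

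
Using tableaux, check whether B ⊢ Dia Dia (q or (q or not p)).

No, not valid

Tableau for the negation not Dia Dia (q or (q or not p)):
1. not Dia Dia (q or (q or not p)), u
2. not Dia (q or (q or not p)), u
3. not (q or (q or not p)), u
4. not q, u
5. not (q or not p), u
6. p, u
Accessibility: uRu
The negation has an open branch (countermodel exists).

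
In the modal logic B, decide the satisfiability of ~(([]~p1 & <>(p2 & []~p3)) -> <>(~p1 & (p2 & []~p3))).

Unsatisfiable (every branch closes)

1. ~(([]~p1 & <>(p2 & []~p3)) -> <>(~p1 & (p2 & []~p3))), u
2. []~p1 & <>(p2 & []~p3), u
3. ~<>(~p1 & (p2 & []~p3)), u
4. []~p1, u
5. <>(p2 & []~p3), u
6. ~(~p1 & (p2 & []~p3)), u
7. ~p1, u
8. ~(p2 & []~p3), u
9. ~[]~p3, u
10. p2 & []~p3, v
11. p2, v
12. []~p3, v
13. ~(~p1 & (p2 & []~p3)), v
14. ~p1, v
15. ~p3, u
16. ~p3, v
17. ~(p2 & []~p3), v
18. ~[]~p3, v
19. p3, w
20. ~(~p1 & (p2 & []~p3)), w
21. ~p1, w
22. ~(p2 & []~p3), w
23. ~[]~p3, w
24. p3, x
25. ~p3, x
Accessibility: uRu, uRv, uRw, vRu, vRv, vRx, wRu, wRw, xRv, xRx
Branch closes: p3 and ~p3 both at x.
(One branch shown.) All branches close.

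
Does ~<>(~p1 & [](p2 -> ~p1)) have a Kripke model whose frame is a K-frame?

Satisfiable

1. ~<>(~p1 & [](p2 -> ~p1)), w0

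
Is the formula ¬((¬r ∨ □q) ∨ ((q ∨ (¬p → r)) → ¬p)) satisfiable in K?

1. ¬((¬r ∨ □q) ∨ ((q ∨ (¬p → r)) → ¬p)), 0
2. ¬(¬r ∨ □q), 0   [¬∨-rule on 1]
3. ¬((q ∨ (¬p → r)) → ¬p), 0   [¬∨-rule on 1]
4. r, 0   [¬∨-rule on 2]
5. ¬□q, 0   [¬∨-rule on 2]
6. q ∨ (¬p → r), 0   [¬→-rule on 3]
7. p, 0   [¬→-rule on 3]
8. ¬p → r, 0   [∨-rule on 6 (branches; this branch)]
9. ¬q, 1   [¬□-rule on 5: fresh world 1, 0R1]
Accessibility: 0R1

Satisfiable (open branch found)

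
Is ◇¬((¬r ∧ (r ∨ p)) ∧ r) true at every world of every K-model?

Not valid

Tableau for the negation ¬◇¬((¬r ∧ (r ∨ p)) ∧ r):
1. ¬◇¬((¬r ∧ (r ∨ p)) ∧ r), u
The negation has an open branch (countermodel exists).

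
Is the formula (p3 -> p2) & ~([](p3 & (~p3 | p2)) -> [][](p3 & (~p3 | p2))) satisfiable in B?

Satisfiable (open branch found)

1. (p3 -> p2) & ~([](p3 & (~p3 | p2)) -> [][](p3 & (~p3 | p2))), u
2. p3 -> p2, u
3. ~([](p3 & (~p3 | p2)) -> [][](p3 & (~p3 | p2))), u
4. [](p3 & (~p3 | p2)), u
5. ~[][](p3 & (~p3 | p2)), u
6. p3 & (~p3 | p2), u
7. p3, u
8. ~p3 | p2, u
9. p2, u
10. ~[](p3 & (~p3 | p2)), v
11. p3 & (~p3 | p2), v
12. p3, v
13. ~p3 | p2, v
14. p2, v
15. ~(p3 & (~p3 | p2)), w
16. ~(~p3 | p2), w
17. p3, w
18. ~p2, w
Accessibility: uRu, uRv, vRu, vRv, vRw, wRv, wRw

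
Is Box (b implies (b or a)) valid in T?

Tableau for the negation not Box (b implies (b or a)):
1. not Box (b implies (b or a)), 0
2. not (b implies (b or a)), 1
3. b, 1
4. not (b or a), 1
5. not b, 1
6. not a, 1
Accessibility: 0R0, 0R1, 1R1
Branch closes: b and not b both at 1.
All branches of the negation close; one closing branch shown above.

Valid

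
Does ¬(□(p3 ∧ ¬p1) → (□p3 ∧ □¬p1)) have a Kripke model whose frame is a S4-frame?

1. ¬(□(p3 ∧ ¬p1) → (□p3 ∧ □¬p1)), w0
2. □(p3 ∧ ¬p1), w0
3. ¬(□p3 ∧ □¬p1), w0
4. p3 ∧ ¬p1, w0
5. p3, w0
6. ¬p1, w0
7. ¬□¬p1, w0
8. p1, w1
9. p3 ∧ ¬p1, w1
10. p3, w1
11. ¬p1, w1
Accessibility: w0Rw0, w0Rw1, w1Rw1
Branch closes: p1 and ¬p1 both at w1.
All branches of the tableau close; one closing branch shown above.

Unsatisfiable (every branch closes)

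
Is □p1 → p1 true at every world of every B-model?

Tableau for the negation ¬(□p1 → p1):
1. ¬(□p1 → p1), 0
2. □p1, 0
3. ¬p1, 0
4. p1, 0
Accessibility: 0R0
Branch closes: p1 and ¬p1 both at 0.
Every branch of the negation's tableau closes; the branch above is one of them.

Valid in B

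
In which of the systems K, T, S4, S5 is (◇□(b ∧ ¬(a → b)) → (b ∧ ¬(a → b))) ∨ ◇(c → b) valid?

T, S4, S5

K-tableau for the negation ¬((◇□(b ∧ ¬(a → b)) → (b ∧ ¬(a → b))) ∨ ◇(c → b)):
1. ¬((◇□(b ∧ ¬(a → b)) → (b ∧ ¬(a → b))) ∨ ◇(c → b)), w0
2. ¬(◇□(b ∧ ¬(a → b)) → (b ∧ ¬(a → b))), w0   [¬∨-rule on 1]
3. ¬◇(c → b), w0   [¬∨-rule on 1]
4. ◇□(b ∧ ¬(a → b)), w0   [¬→-rule on 2]
5. ¬(b ∧ ¬(a → b)), w0   [¬→-rule on 2]
6. a → b, w0   [¬∧-rule on 5 (branches; this branch)]
7. b, w0   [→-rule on 6 (branches; this branch)]
8. □(b ∧ ¬(a → b)), w1   [◇-rule on 4: fresh world w1, w0Rw1]
9. ¬(c → b), w1   [¬◇-rule on 3 via w0Rw1]
10. c, w1   [¬→-rule on 9]
11. ¬b, w1   [¬→-rule on 9]
Accessibility: w0Rw1
Complete open branch: countermodel on a K-frame, so not valid in K.
T-tableau for the negation ¬((◇□(b ∧ ¬(a → b)) → (b ∧ ¬(a → b))) ∨ ◇(c → b)):
1. ¬((◇□(b ∧ ¬(a → b)) → (b ∧ ¬(a → b))) ∨ ◇(c → b)), w0
2. ¬(◇□(b ∧ ¬(a → b)) → (b ∧ ¬(a → b))), w0   [¬∨-rule on 1]
3. ¬◇(c → b), w0   [¬∨-rule on 1]
4. ◇□(b ∧ ¬(a → b)), w0   [¬→-rule on 2]
5. ¬(b ∧ ¬(a → b)), w0   [¬→-rule on 2]
6. ¬(c → b), w0   [¬◇-rule on 3 via w0Rw0]
7. c, w0   [¬→-rule on 6]
8. ¬b, w0   [¬→-rule on 6]
9. a → b, w0   [¬∧-rule on 5 (branches; this branch)]
10. ¬a, w0   [→-rule on 9 (branches; this branch)]
11. □(b ∧ ¬(a → b)), w1   [◇-rule on 4: fresh world w1, w0Rw1]
12. ¬(c → b), w1   [¬◇-rule on 3 via w0Rw1]
13. c, w1   [¬→-rule on 12]
14. ¬b, w1   [¬→-rule on 12]
15. b ∧ ¬(a → b), w1   [□-rule on 11 via w1Rw1]
16. b, w1   [∧-rule on 15]
17. ¬(a → b), w1   [∧-rule on 15]
Accessibility: w0Rw0, w0Rw1, w1Rw1
Branch closes: b and ¬b both at w1.
Every branch closes (one shown): valid in T, hence also in S4, S5 (every theorem of T is a theorem of S4 and S5).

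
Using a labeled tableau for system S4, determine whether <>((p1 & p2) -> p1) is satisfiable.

Satisfiable (open branch found)

1. <>((p1 & p2) -> p1), w0
2. (p1 & p2) -> p1, w1   [<>-rule on 1: fresh world w1, w0Rw1]
3. p1, w1   [->-rule on 2 (branches; this branch)]
Accessibility: w0Rw0, w0Rw1, w1Rw1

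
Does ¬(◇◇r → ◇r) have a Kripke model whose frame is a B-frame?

Satisfiable

1. ¬(◇◇r → ◇r), 0
2. ◇◇r, 0
3. ¬◇r, 0
4. ¬r, 0
5. ◇r, 1
6. ¬r, 1
7. r, 2
Accessibility: 0R0, 0R1, 1R0, 1R1, 1R2, 2R1, 2R2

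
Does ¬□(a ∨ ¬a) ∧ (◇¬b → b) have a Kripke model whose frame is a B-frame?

Unsatisfiable

1. ¬□(a ∨ ¬a) ∧ (◇¬b → b), w0
2. ¬□(a ∨ ¬a), w0   [∧-rule on 1]
3. ◇¬b → b, w0   [∧-rule on 1]
4. ¬◇¬b, w0   [→-rule on 3 (branches; this branch)]
5. b, w0   [¬◇-rule on 4 via w0Rw0]
6. ¬(a ∨ ¬a), w1   [¬□-rule on 2: fresh world w1, w0Rw1]
7. ¬a, w1   [¬∨-rule on 6]
8. a, w1   [¬∨-rule on 6]
Accessibility: w0Rw0, w0Rw1, w1Rw0, w1Rw1
Branch closes: a and ¬a both at w1.
All branches of the tableau close; one closing branch shown above.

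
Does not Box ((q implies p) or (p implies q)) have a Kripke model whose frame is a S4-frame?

Unsatisfiable

1. not Box ((q implies p) or (p implies q)), w0
2. not ((q implies p) or (p implies q)), w1
3. not (q implies p), w1
4. not (p implies q), w1
5. q, w1
6. not p, w1
7. p, w1
8. not q, w1
Accessibility: w0Rw0, w0Rw1, w1Rw1
Branch closes: p and not p both at w1.
Every branch closes; the branch above is one of them.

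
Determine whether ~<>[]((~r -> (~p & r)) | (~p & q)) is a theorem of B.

No, not valid

Tableau for the negation <>[]((~r -> (~p & r)) | (~p & q)):
1. <>[]((~r -> (~p & r)) | (~p & q)), u
2. []((~r -> (~p & r)) | (~p & q)), v
3. (~r -> (~p & r)) | (~p & q), u
4. (~r -> (~p & r)) | (~p & q), v
5. ~p & q, u
6. ~p, u
7. q, u
8. ~p & q, v
9. ~p, v
10. q, v
Accessibility: uRu, uRv, vRu, vRv
The negation has an open branch (countermodel exists).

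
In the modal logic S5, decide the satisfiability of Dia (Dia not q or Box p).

1. Dia (Dia not q or Box p), u
2. Dia not q or Box p, v
3. Box p, v
4. p, u
5. p, v
Accessibility: uRu, uRv, vRu, vRv

Satisfiable (open branch found)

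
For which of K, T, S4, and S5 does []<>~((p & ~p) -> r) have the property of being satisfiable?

T-tableau for the formula:
1. []<>~((p & ~p) -> r), w0
2. <>~((p & ~p) -> r), w0   [[]-rule on 1 via w0Rw0]
3. ~((p & ~p) -> r), w1   [<>-rule on 2: fresh world w1, w0Rw1]
4. p & ~p, w1   [~->-rule on 3]
5. ~r, w1   [~->-rule on 3]
6. p, w1   [&-rule on 4]
7. ~p, w1   [&-rule on 4]
Accessibility: w0Rw0, w0Rw1, w1Rw1
Branch closes: p and ~p both at w1.
Every branch closes (one shown): unsatisfiable in T, hence also in S4, S5 (every S4/S5-frame is a T-frame).
K-tableau for the formula:
1. []<>~((p & ~p) -> r), w0
Complete open branch: satisfiable in K.

K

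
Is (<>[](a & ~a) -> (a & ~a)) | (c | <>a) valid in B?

Valid in B

Tableau for the negation ~((<>[](a & ~a) -> (a & ~a)) | (c | <>a)):
1. ~((<>[](a & ~a) -> (a & ~a)) | (c | <>a)), 0
2. ~(<>[](a & ~a) -> (a & ~a)), 0   [~|-rule on 1]
3. ~(c | <>a), 0   [~|-rule on 1]
4. <>[](a & ~a), 0   [~->-rule on 2]
5. ~(a & ~a), 0   [~->-rule on 2]
6. ~c, 0   [~|-rule on 3]
7. ~<>a, 0   [~|-rule on 3]
8. ~a, 0   [~<>-rule on 7 via 0R0]
9. [](a & ~a), 1   [<>-rule on 4: fresh world 1, 0R1]
10. ~a, 1   [~<>-rule on 7 via 0R1]
11. a & ~a, 0   [[]-rule on 9 via 1R0]
12. a, 0   [&-rule on 11]
Accessibility: 0R0, 0R1, 1R0, 1R1
Branch closes: a and ~a both at 0.
All branches of the negation close; one closing branch shown above.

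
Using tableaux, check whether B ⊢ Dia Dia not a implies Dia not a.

Tableau for the negation not (Dia Dia not a implies Dia not a):
1. not (Dia Dia not a implies Dia not a), 0
2. Dia Dia not a, 0
3. not Dia not a, 0
4. a, 0
5. Dia not a, 1
6. a, 1
7. not a, 2
Accessibility: 0R0, 0R1, 1R0, 1R1, 1R2, 2R1, 2R2
The negation has an open branch (countermodel exists).

Not valid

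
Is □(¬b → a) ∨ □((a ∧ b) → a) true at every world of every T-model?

Tableau for the negation ¬(□(¬b → a) ∨ □((a ∧ b) → a)):
1. ¬(□(¬b → a) ∨ □((a ∧ b) → a)), w0
2. ¬□(¬b → a), w0
3. ¬□((a ∧ b) → a), w0
4. ¬(¬b → a), w1
5. ¬b, w1
6. ¬a, w1
7. ¬((a ∧ b) → a), w2
8. a ∧ b, w2
9. ¬a, w2
10. a, w2
11. b, w2
Accessibility: w0Rw0, w0Rw1, w0Rw2, w1Rw1, w2Rw2
Branch closes: a and ¬a both at w2.
Every branch of the negation's tableau closes; the branch above is one of them.

Valid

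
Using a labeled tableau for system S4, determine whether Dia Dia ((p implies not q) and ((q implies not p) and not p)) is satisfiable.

Satisfiable (open branch found)

1. Dia Dia ((p implies not q) and ((q implies not p) and not p)), u
2. Dia ((p implies not q) and ((q implies not p) and not p)), v   [Dia-rule on 1: fresh world v, uRv]
3. (p implies not q) and ((q implies not p) and not p), w   [Dia-rule on 2: fresh world w, vRw]
4. p implies not q, w   [and-rule on 3]
5. (q implies not p) and not p, w   [and-rule on 3]
6. q implies not p, w   [and-rule on 5]
7. not p, w   [and-rule on 5]
8. not q, w   [implies-rule on 4 (branches; this branch)]
Accessibility: uRu, uRv, uRw, vRv, vRw, wRw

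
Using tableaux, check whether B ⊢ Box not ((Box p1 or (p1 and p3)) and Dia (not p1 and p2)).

No, not valid

Tableau for the negation not Box not ((Box p1 or (p1 and p3)) and Dia (not p1 and p2)):
1. not Box not ((Box p1 or (p1 and p3)) and Dia (not p1 and p2)), 0
2. (Box p1 or (p1 and p3)) and Dia (not p1 and p2), 1
3. Box p1 or (p1 and p3), 1
4. Dia (not p1 and p2), 1
5. p1 and p3, 1
6. p1, 1
7. p3, 1
8. not p1 and p2, 2
9. not p1, 2
10. p2, 2
Accessibility: 0R0, 0R1, 1R0, 1R1, 1R2, 2R1, 2R2
The negation has an open branch (countermodel exists).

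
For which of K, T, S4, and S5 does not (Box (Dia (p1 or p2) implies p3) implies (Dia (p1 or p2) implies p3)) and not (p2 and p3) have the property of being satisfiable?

T-tableau for the formula:
1. not (Box (Dia (p1 or p2) implies p3) implies (Dia (p1 or p2) implies p3)) and not (p2 and p3), 0
2. not (Box (Dia (p1 or p2) implies p3) implies (Dia (p1 or p2) implies p3)), 0   [and-rule on 1]
3. not (p2 and p3), 0   [and-rule on 1]
4. Box (Dia (p1 or p2) implies p3), 0   [neg-implies-rule on 2]
5. not (Dia (p1 or p2) implies p3), 0   [neg-implies-rule on 2]
6. Dia (p1 or p2), 0   [neg-implies-rule on 5]
7. not p3, 0   [neg-implies-rule on 5]
8. Dia (p1 or p2) implies p3, 0   [Box-rule on 4 via 0R0]
9. not Dia (p1 or p2), 0   [implies-rule on 8 (branches; this branch)]
10. not (p1 or p2), 0   [neg-Dia-rule on 9 via 0R0]
11. not p1, 0   [neg-or-rule on 10]
12. not p2, 0   [neg-or-rule on 10]
13. p1 or p2, 1   [Dia-rule on 6: fresh world 1, 0R1]
14. Dia (p1 or p2) implies p3, 1   [Box-rule on 4 via 0R1]
15. not (p1 or p2), 1   [neg-Dia-rule on 9 via 0R1]
16. not p1, 1   [neg-or-rule on 15]
17. not p2, 1   [neg-or-rule on 15]
18. p2, 1   [or-rule on 13 (branches; this branch)]
Accessibility: 0R0, 0R1, 1R1
Branch closes: p2 and not p2 both at 1.
Every branch closes (one shown): unsatisfiable in T, hence also in S4, S5 (every S4/S5-frame is a T-frame).
K-tableau for the formula:
1. not (Box (Dia (p1 or p2) implies p3) implies (Dia (p1 or p2) implies p3)) and not (p2 and p3), 0
2. not (Box (Dia (p1 or p2) implies p3) implies (Dia (p1 or p2) implies p3)), 0   [and-rule on 1]
3. not (p2 and p3), 0   [and-rule on 1]
4. Box (Dia (p1 or p2) implies p3), 0   [neg-implies-rule on 2]
5. not (Dia (p1 or p2) implies p3), 0   [neg-implies-rule on 2]
6. Dia (p1 or p2), 0   [neg-implies-rule on 5]
7. not p3, 0   [neg-implies-rule on 5]
8. p1 or p2, 1   [Dia-rule on 6: fresh world 1, 0R1]
9. Dia (p1 or p2) implies p3, 1   [Box-rule on 4 via 0R1]
10. p2, 1   [or-rule on 8 (branches; this branch)]
11. p3, 1   [implies-rule on 9 (branches; this branch)]
Accessibility: 0R1
Complete open branch: satisfiable in K.

K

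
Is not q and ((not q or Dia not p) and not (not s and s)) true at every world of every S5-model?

Invalid (countermodel exists)

Tableau for the negation not (not q and ((not q or Dia not p) and not (not s and s))):
1. not (not q and ((not q or Dia not p) and not (not s and s))), 0
2. not ((not q or Dia not p) and not (not s and s)), 0
3. not (not q or Dia not p), 0
4. q, 0
5. not Dia not p, 0
6. p, 0
Accessibility: 0R0
The negation has an open branch (countermodel exists).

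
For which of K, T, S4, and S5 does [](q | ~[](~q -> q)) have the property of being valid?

T-tableau for the negation ~[](q | ~[](~q -> q)):
1. ~[](q | ~[](~q -> q)), u
2. ~(q | ~[](~q -> q)), v   [~[]-rule on 1: fresh world v, uRv]
3. ~q, v   [~|-rule on 2]
4. [](~q -> q), v   [~|-rule on 2]
5. ~q -> q, v   [[]-rule on 4 via vRv]
6. q, v   [->-rule on 5 (branches; this branch)]
Accessibility: uRu, uRv, vRv
Branch closes: q and ~q both at v.
Every branch closes (one shown): valid in T, hence also in S4, S5 (every theorem of T is a theorem of S4 and S5).
K-tableau for the negation ~[](q | ~[](~q -> q)):
1. ~[](q | ~[](~q -> q)), u
2. ~(q | ~[](~q -> q)), v   [~[]-rule on 1: fresh world v, uRv]
3. ~q, v   [~|-rule on 2]
4. [](~q -> q), v   [~|-rule on 2]
Accessibility: uRv
Complete open branch: countermodel on a K-frame, so not valid in K.

T, S4, S5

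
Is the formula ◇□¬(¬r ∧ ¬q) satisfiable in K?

Satisfiable

1. ◇□¬(¬r ∧ ¬q), w0
2. □¬(¬r ∧ ¬q), w1
Accessibility: w0Rw1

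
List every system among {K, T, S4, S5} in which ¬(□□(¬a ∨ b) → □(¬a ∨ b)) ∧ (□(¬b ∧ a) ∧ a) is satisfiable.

K-tableau for the formula:
1. ¬(□□(¬a ∨ b) → □(¬a ∨ b)) ∧ (□(¬b ∧ a) ∧ a), u
2. ¬(□□(¬a ∨ b) → □(¬a ∨ b)), u
3. □(¬b ∧ a) ∧ a, u
4. □□(¬a ∨ b), u
5. ¬□(¬a ∨ b), u
6. □(¬b ∧ a), u
7. a, u
8. ¬(¬a ∨ b), v
9. a, v
10. ¬b, v
11. □(¬a ∨ b), v
12. ¬b ∧ a, v
Accessibility: uRv
Complete open branch: satisfiable in K.
T-tableau for the formula:
1. ¬(□□(¬a ∨ b) → □(¬a ∨ b)) ∧ (□(¬b ∧ a) ∧ a), u
2. ¬(□□(¬a ∨ b) → □(¬a ∨ b)), u
3. □(¬b ∧ a) ∧ a, u
4. □□(¬a ∨ b), u
5. ¬□(¬a ∨ b), u
6. □(¬b ∧ a), u
7. a, u
8. □(¬a ∨ b), u
9. ¬b ∧ a, u
10. ¬b, u
11. ¬a ∨ b, u
12. b, u
Accessibility: uRu
Branch closes: b and ¬b both at u.
Every branch closes (one shown): unsatisfiable in T, hence also in S4, S5 (every S4/S5-frame is a T-frame).

K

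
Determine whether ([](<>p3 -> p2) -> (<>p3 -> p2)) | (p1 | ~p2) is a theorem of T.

Tableau for the negation ~(([](<>p3 -> p2) -> (<>p3 -> p2)) | (p1 | ~p2)):
1. ~(([](<>p3 -> p2) -> (<>p3 -> p2)) | (p1 | ~p2)), w0
2. ~([](<>p3 -> p2) -> (<>p3 -> p2)), w0
3. ~(p1 | ~p2), w0
4. [](<>p3 -> p2), w0
5. ~(<>p3 -> p2), w0
6. ~p1, w0
7. p2, w0
8. <>p3, w0
9. ~p2, w0
Accessibility: w0Rw0
Branch closes: p2 and ~p2 both at w0.
All branches of the negation close; one closing branch shown above.

Valid in T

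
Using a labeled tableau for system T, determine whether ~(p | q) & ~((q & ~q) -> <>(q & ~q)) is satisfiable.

1. ~(p | q) & ~((q & ~q) -> <>(q & ~q)), u
2. ~(p | q), u
3. ~((q & ~q) -> <>(q & ~q)), u
4. ~p, u
5. ~q, u
6. q & ~q, u
7. ~<>(q & ~q), u
8. q, u
Accessibility: uRu
Branch closes: q and ~q both at u.
(One branch shown.) All branches close.

No, unsatisfiable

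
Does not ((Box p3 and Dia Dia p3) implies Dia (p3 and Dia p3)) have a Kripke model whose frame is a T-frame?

1. not ((Box p3 and Dia Dia p3) implies Dia (p3 and Dia p3)), 0
2. Box p3 and Dia Dia p3, 0   [neg-implies-rule on 1]
3. not Dia (p3 and Dia p3), 0   [neg-implies-rule on 1]
4. Box p3, 0   [and-rule on 2]
5. Dia Dia p3, 0   [and-rule on 2]
6. not (p3 and Dia p3), 0   [neg-Dia-rule on 3 via 0R0]
7. p3, 0   [Box-rule on 4 via 0R0]
8. not Dia p3, 0   [neg-and-rule on 6 (branches; this branch)]
9. not p3, 0   [neg-Dia-rule on 8 via 0R0]
Accessibility: 0R0
Branch closes: p3 and not p3 both at 0.
All branches of the tableau close; one closing branch shown above.

Unsatisfiable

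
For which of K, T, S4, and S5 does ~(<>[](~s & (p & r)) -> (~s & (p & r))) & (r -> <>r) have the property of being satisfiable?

K, T, S4

S4-tableau for the formula:
1. ~(<>[](~s & (p & r)) -> (~s & (p & r))) & (r -> <>r), 0
2. ~(<>[](~s & (p & r)) -> (~s & (p & r))), 0
3. r -> <>r, 0
4. <>[](~s & (p & r)), 0
5. ~(~s & (p & r)), 0
6. <>r, 0
7. ~(p & r), 0
8. ~r, 0
9. [](~s & (p & r)), 1
10. ~s & (p & r), 1
11. ~s, 1
12. p & r, 1
13. p, 1
14. r, 1
15. r, 2
Accessibility: 0R0, 0R1, 0R2, 1R1, 2R2
Complete open branch: satisfiable in S4, hence also in K, T (this S4-model is also a K-model and a T-model).
S5-tableau for the formula:
1. ~(<>[](~s & (p & r)) -> (~s & (p & r))) & (r -> <>r), 0
2. ~(<>[](~s & (p & r)) -> (~s & (p & r))), 0
3. r -> <>r, 0
4. <>[](~s & (p & r)), 0
5. ~(~s & (p & r)), 0
6. <>r, 0
7. ~(p & r), 0
8. ~r, 0
9. [](~s & (p & r)), 1
10. ~s & (p & r), 0
11. ~s, 0
12. p & r, 0
13. p, 0
14. r, 0
Accessibility: 0R0, 0R1, 1R0, 1R1
Branch closes: r and ~r both at 0.
Every branch closes (one shown): unsatisfiable in S5.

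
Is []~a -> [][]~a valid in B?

Not valid

Tableau for the negation ~([]~a -> [][]~a):
1. ~([]~a -> [][]~a), 0
2. []~a, 0   [~->-rule on 1]
3. ~[][]~a, 0   [~->-rule on 1]
4. ~a, 0   [[]-rule on 2 via 0R0]
5. ~[]~a, 1   [~[]-rule on 3: fresh world 1, 0R1]
6. ~a, 1   [[]-rule on 2 via 0R1]
7. a, 2   [~[]-rule on 5: fresh world 2, 1R2]
Accessibility: 0R0, 0R1, 1R0, 1R1, 1R2, 2R1, 2R2
The negation has an open branch (countermodel exists).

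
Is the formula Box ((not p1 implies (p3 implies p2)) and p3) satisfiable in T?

1. Box ((not p1 implies (p3 implies p2)) and p3), 0
2. (not p1 implies (p3 implies p2)) and p3, 0   [Box-rule on 1 via 0R0]
3. not p1 implies (p3 implies p2), 0   [and-rule on 2]
4. p3, 0   [and-rule on 2]
5. p3 implies p2, 0   [implies-rule on 3 (branches; this branch)]
6. p2, 0   [implies-rule on 5 (branches; this branch)]
Accessibility: 0R0

Yes, satisfiable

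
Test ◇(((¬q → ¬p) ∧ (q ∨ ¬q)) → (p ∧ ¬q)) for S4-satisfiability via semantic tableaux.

Yes, satisfiable

1. ◇(((¬q → ¬p) ∧ (q ∨ ¬q)) → (p ∧ ¬q)), w0
2. ((¬q → ¬p) ∧ (q ∨ ¬q)) → (p ∧ ¬q), w1
3. p ∧ ¬q, w1
4. p, w1
5. ¬q, w1
Accessibility: w0Rw0, w0Rw1, w1Rw1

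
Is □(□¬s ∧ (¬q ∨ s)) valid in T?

Tableau for the negation ¬□(□¬s ∧ (¬q ∨ s)):
1. ¬□(□¬s ∧ (¬q ∨ s)), u
2. ¬(□¬s ∧ (¬q ∨ s)), v
3. ¬(¬q ∨ s), v
4. q, v
5. ¬s, v
Accessibility: uRu, uRv, vRv
The negation has an open branch (countermodel exists).

Invalid (countermodel exists)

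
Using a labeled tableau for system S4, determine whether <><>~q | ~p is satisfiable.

Satisfiable

1. <><>~q | ~p, 0
2. ~p, 0
Accessibility: 0R0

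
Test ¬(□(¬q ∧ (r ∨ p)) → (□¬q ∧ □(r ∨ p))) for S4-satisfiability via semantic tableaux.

1. ¬(□(¬q ∧ (r ∨ p)) → (□¬q ∧ □(r ∨ p))), w0
2. □(¬q ∧ (r ∨ p)), w0   [¬→-rule on 1]
3. ¬(□¬q ∧ □(r ∨ p)), w0   [¬→-rule on 1]
4. ¬q ∧ (r ∨ p), w0   [□-rule on 2 via w0Rw0]
5. ¬q, w0   [∧-rule on 4]
6. r ∨ p, w0   [∧-rule on 4]
7. ¬□(r ∨ p), w0   [¬∧-rule on 3 (branches; this branch)]
8. p, w0   [∨-rule on 6 (branches; this branch)]
9. ¬(r ∨ p), w1   [¬□-rule on 7: fresh world w1, w0Rw1]
10. ¬r, w1   [¬∨-rule on 9]
11. ¬p, w1   [¬∨-rule on 9]
12. ¬q ∧ (r ∨ p), w1   [□-rule on 2 via w0Rw1]
13. ¬q, w1   [∧-rule on 12]
14. r ∨ p, w1   [∧-rule on 12]
15. p, w1   [∨-rule on 14 (branches; this branch)]
Accessibility: w0Rw0, w0Rw1, w1Rw1
Branch closes: p and ¬p both at w1.
(One branch shown.) All branches close.

Unsatisfiable (every branch closes)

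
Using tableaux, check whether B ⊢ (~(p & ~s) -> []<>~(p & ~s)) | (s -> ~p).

Tableau for the negation ~((~(p & ~s) -> []<>~(p & ~s)) | (s -> ~p)):
1. ~((~(p & ~s) -> []<>~(p & ~s)) | (s -> ~p)), u
2. ~(~(p & ~s) -> []<>~(p & ~s)), u
3. ~(s -> ~p), u
4. ~(p & ~s), u
5. ~[]<>~(p & ~s), u
6. s, u
7. p, u
8. ~<>~(p & ~s), v
9. p & ~s, u
10. ~s, u
Accessibility: uRu, uRv, vRu, vRv
Branch closes: s and ~s both at u.
All branches of the negation close; one closing branch shown above.

Valid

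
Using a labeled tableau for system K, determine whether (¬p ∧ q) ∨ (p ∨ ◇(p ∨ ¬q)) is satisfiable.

Yes, satisfiable

1. (¬p ∧ q) ∨ (p ∨ ◇(p ∨ ¬q)), w0
2. p ∨ ◇(p ∨ ¬q), w0   [∨-rule on 1 (branches; this branch)]
3. ◇(p ∨ ¬q), w0   [∨-rule on 2 (branches; this branch)]
4. p ∨ ¬q, w1   [◇-rule on 3: fresh world w1, w0Rw1]
5. ¬q, w1   [∨-rule on 4 (branches; this branch)]
Accessibility: w0Rw1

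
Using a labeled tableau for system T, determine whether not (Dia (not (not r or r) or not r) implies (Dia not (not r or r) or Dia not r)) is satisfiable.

1. not (Dia (not (not r or r) or not r) implies (Dia not (not r or r) or Dia not r)), u
2. Dia (not (not r or r) or not r), u
3. not (Dia not (not r or r) or Dia not r), u
4. not Dia not (not r or r), u
5. not Dia not r, u
6. not r or r, u
7. r, u
8. not (not r or r) or not r, v
9. not r or r, v
10. r, v
11. not (not r or r), v
12. not r, v
Accessibility: uRu, uRv, vRv
Branch closes: r and not r both at v.
All branches of the tableau close; one closing branch shown above.

Unsatisfiable (every branch closes)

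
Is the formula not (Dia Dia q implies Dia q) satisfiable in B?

1. not (Dia Dia q implies Dia q), u
2. Dia Dia q, u
3. not Dia q, u
4. not q, u
5. Dia q, v
6. not q, v
7. q, w
Accessibility: uRu, uRv, vRu, vRv, vRw, wRv, wRw

Satisfiable (open branch found)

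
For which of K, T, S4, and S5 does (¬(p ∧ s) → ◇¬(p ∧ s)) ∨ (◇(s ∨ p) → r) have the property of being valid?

K-tableau for the negation ¬((¬(p ∧ s) → ◇¬(p ∧ s)) ∨ (◇(s ∨ p) → r)):
1. ¬((¬(p ∧ s) → ◇¬(p ∧ s)) ∨ (◇(s ∨ p) → r)), u
2. ¬(¬(p ∧ s) → ◇¬(p ∧ s)), u   [¬∨-rule on 1]
3. ¬(◇(s ∨ p) → r), u   [¬∨-rule on 1]
4. ¬(p ∧ s), u   [¬→-rule on 2]
5. ¬◇¬(p ∧ s), u   [¬→-rule on 2]
6. ◇(s ∨ p), u   [¬→-rule on 3]
7. ¬r, u   [¬→-rule on 3]
8. ¬s, u   [¬∧-rule on 4 (branches; this branch)]
9. s ∨ p, v   [◇-rule on 6: fresh world v, uRv]
10. p ∧ s, v   [¬◇-rule on 5 via uRv]
11. p, v   [∧-rule on 10]
12. s, v   [∧-rule on 10]
Accessibility: uRv
Complete open branch: countermodel on a K-frame, so not valid in K.
T-tableau for the negation ¬((¬(p ∧ s) → ◇¬(p ∧ s)) ∨ (◇(s ∨ p) → r)):
1. ¬((¬(p ∧ s) → ◇¬(p ∧ s)) ∨ (◇(s ∨ p) → r)), u
2. ¬(¬(p ∧ s) → ◇¬(p ∧ s)), u   [¬∨-rule on 1]
3. ¬(◇(s ∨ p) → r), u   [¬∨-rule on 1]
4. ¬(p ∧ s), u   [¬→-rule on 2]
5. ¬◇¬(p ∧ s), u   [¬→-rule on 2]
6. ◇(s ∨ p), u   [¬→-rule on 3]
7. ¬r, u   [¬→-rule on 3]
8. p ∧ s, u   [¬◇-rule on 5 via uRu]
9. p, u   [∧-rule on 8]
10. s, u   [∧-rule on 8]
11. ¬s, u   [¬∧-rule on 4 (branches; this branch)]
Accessibility: uRu
Branch closes: s and ¬s both at u.
Every branch closes (one shown): valid in T, hence also in S4, S5 (every theorem of T is a theorem of S4 and S5).

T, S4, S5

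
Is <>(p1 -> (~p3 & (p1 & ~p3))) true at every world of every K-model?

Not valid

Tableau for the negation ~<>(p1 -> (~p3 & (p1 & ~p3))):
1. ~<>(p1 -> (~p3 & (p1 & ~p3))), w0
The negation has an open branch (countermodel exists).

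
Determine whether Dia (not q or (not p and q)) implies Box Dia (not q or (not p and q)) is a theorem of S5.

Tableau for the negation not (Dia (not q or (not p and q)) implies Box Dia (not q or (not p and q))):
1. not (Dia (not q or (not p and q)) implies Box Dia (not q or (not p and q))), w0
2. Dia (not q or (not p and q)), w0
3. not Box Dia (not q or (not p and q)), w0
4. not q or (not p and q), w1
5. not p and q, w1
6. not p, w1
7. q, w1
8. not Dia (not q or (not p and q)), w2
9. not (not q or (not p and q)), w0
10. q, w0
11. not (not p and q), w0
12. not (not q or (not p and q)), w1
13. not (not p and q), w1
14. not (not q or (not p and q)), w2
15. q, w2
16. not (not p and q), w2
17. p, w0
18. not q, w1
Accessibility: w0Rw0, w0Rw1, w0Rw2, w1Rw0, w1Rw1, w1Rw2, w2Rw0, w2Rw1, w2Rw2
Branch closes: q and not q both at w1.
All branches of the negation close; one closing branch shown above.

Yes, valid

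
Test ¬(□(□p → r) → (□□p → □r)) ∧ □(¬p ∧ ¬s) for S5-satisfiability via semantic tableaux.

1. ¬(□(□p → r) → (□□p → □r)) ∧ □(¬p ∧ ¬s), u
2. ¬(□(□p → r) → (□□p → □r)), u
3. □(¬p ∧ ¬s), u
4. □(□p → r), u
5. ¬(□□p → □r), u
6. □□p, u
7. ¬□r, u
8. ¬p ∧ ¬s, u
9. ¬p, u
10. ¬s, u
11. □p → r, u
12. □p, u
13. p, u
Accessibility: uRu
Branch closes: p and ¬p both at u.
All branches of the tableau close; one closing branch shown above.

Unsatisfiable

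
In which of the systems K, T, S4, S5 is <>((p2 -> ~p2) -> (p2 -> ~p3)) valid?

T, S4, S5

K-tableau for the negation ~<>((p2 -> ~p2) -> (p2 -> ~p3)):
1. ~<>((p2 -> ~p2) -> (p2 -> ~p3)), 0
Complete open branch: countermodel on a K-frame, so not valid in K.
T-tableau for the negation ~<>((p2 -> ~p2) -> (p2 -> ~p3)):
1. ~<>((p2 -> ~p2) -> (p2 -> ~p3)), 0
2. ~((p2 -> ~p2) -> (p2 -> ~p3)), 0   [~<>-rule on 1 via 0R0]
3. p2 -> ~p2, 0   [~->-rule on 2]
4. ~(p2 -> ~p3), 0   [~->-rule on 2]
5. p2, 0   [~->-rule on 4]
6. p3, 0   [~->-rule on 4]
7. ~p2, 0   [->-rule on 3 (branches; this branch)]
Accessibility: 0R0
Branch closes: p2 and ~p2 both at 0.
Every branch closes (one shown): valid in T, hence also in S4, S5 (every theorem of T is a theorem of S4 and S5).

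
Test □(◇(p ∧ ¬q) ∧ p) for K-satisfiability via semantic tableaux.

1. □(◇(p ∧ ¬q) ∧ p), u

Yes, satisfiable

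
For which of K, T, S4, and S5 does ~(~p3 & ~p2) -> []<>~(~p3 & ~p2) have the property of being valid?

S5-tableau for the negation ~(~(~p3 & ~p2) -> []<>~(~p3 & ~p2)):
1. ~(~(~p3 & ~p2) -> []<>~(~p3 & ~p2)), w0
2. ~(~p3 & ~p2), w0   [~->-rule on 1]
3. ~[]<>~(~p3 & ~p2), w0   [~->-rule on 1]
4. p2, w0   [~&-rule on 2 (branches; this branch)]
5. ~<>~(~p3 & ~p2), w1   [~[]-rule on 3: fresh world w1, w0Rw1]
6. ~p3 & ~p2, w0   [~<>-rule on 5 via w1Rw0]
7. ~p3, w0   [&-rule on 6]
8. ~p2, w0   [&-rule on 6]
Accessibility: w0Rw0, w0Rw1, w1Rw0, w1Rw1
Branch closes: p2 and ~p2 both at w0.
Every branch closes (one shown): valid in S5.
S4-tableau for the negation ~(~(~p3 & ~p2) -> []<>~(~p3 & ~p2)):
1. ~(~(~p3 & ~p2) -> []<>~(~p3 & ~p2)), w0
2. ~(~p3 & ~p2), w0   [~->-rule on 1]
3. ~[]<>~(~p3 & ~p2), w0   [~->-rule on 1]
4. p2, w0   [~&-rule on 2 (branches; this branch)]
5. ~<>~(~p3 & ~p2), w1   [~[]-rule on 3: fresh world w1, w0Rw1]
6. ~p3 & ~p2, w1   [~<>-rule on 5 via w1Rw1]
7. ~p3, w1   [&-rule on 6]
8. ~p2, w1   [&-rule on 6]
Accessibility: w0Rw0, w0Rw1, w1Rw1
Complete open branch: countermodel on an S4-frame, so not valid in S4, nor in K, T (the same frame is also a K-frame and a T-frame).

S5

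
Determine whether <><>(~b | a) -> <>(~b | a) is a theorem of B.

Tableau for the negation ~(<><>(~b | a) -> <>(~b | a)):
1. ~(<><>(~b | a) -> <>(~b | a)), 0
2. <><>(~b | a), 0
3. ~<>(~b | a), 0
4. ~(~b | a), 0
5. b, 0
6. ~a, 0
7. <>(~b | a), 1
8. ~(~b | a), 1
9. b, 1
10. ~a, 1
11. ~b | a, 2
12. a, 2
Accessibility: 0R0, 0R1, 1R0, 1R1, 1R2, 2R1, 2R2
The negation has an open branch (countermodel exists).

No, not valid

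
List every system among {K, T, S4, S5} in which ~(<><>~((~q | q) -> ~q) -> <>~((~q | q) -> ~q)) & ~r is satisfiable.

T-tableau for the formula:
1. ~(<><>~((~q | q) -> ~q) -> <>~((~q | q) -> ~q)) & ~r, u
2. ~(<><>~((~q | q) -> ~q) -> <>~((~q | q) -> ~q)), u   [&-rule on 1]
3. ~r, u   [&-rule on 1]
4. <><>~((~q | q) -> ~q), u   [~->-rule on 2]
5. ~<>~((~q | q) -> ~q), u   [~->-rule on 2]
6. (~q | q) -> ~q, u   [~<>-rule on 5 via uRu]
7. ~q, u   [->-rule on 6 (branches; this branch)]
8. <>~((~q | q) -> ~q), v   [<>-rule on 4: fresh world v, uRv]
9. (~q | q) -> ~q, v   [~<>-rule on 5 via uRv]
10. ~q, v   [->-rule on 9 (branches; this branch)]
11. ~((~q | q) -> ~q), w   [<>-rule on 8: fresh world w, vRw]
12. ~q | q, w   [~->-rule on 11]
13. q, w   [~->-rule on 11]
Accessibility: uRu, uRv, vRv, vRw, wRw
Complete open branch: satisfiable in T, hence also in K (this T-model is also a K-model).
S4-tableau for the formula:
1. ~(<><>~((~q | q) -> ~q) -> <>~((~q | q) -> ~q)) & ~r, u
2. ~(<><>~((~q | q) -> ~q) -> <>~((~q | q) -> ~q)), u   [&-rule on 1]
3. ~r, u   [&-rule on 1]
4. <><>~((~q | q) -> ~q), u   [~->-rule on 2]
5. ~<>~((~q | q) -> ~q), u   [~->-rule on 2]
6. (~q | q) -> ~q, u   [~<>-rule on 5 via uRu]
7. ~q, u   [->-rule on 6 (branches; this branch)]
8. <>~((~q | q) -> ~q), v   [<>-rule on 4: fresh world v, uRv]
9. (~q | q) -> ~q, v   [~<>-rule on 5 via uRv]
10. ~q, v   [->-rule on 9 (branches; this branch)]
11. ~((~q | q) -> ~q), w   [<>-rule on 8: fresh world w, vRw]
12. ~q | q, w   [~->-rule on 11]
13. q, w   [~->-rule on 11]
14. (~q | q) -> ~q, w   [~<>-rule on 5 via uRw]
15. ~(~q | q), w   [->-rule on 14 (branches; this branch)]
16. ~q, w   [~|-rule on 15]
Accessibility: uRu, uRv, uRw, vRv, vRw, wRw
Branch closes: q and ~q both at w.
Every branch closes (one shown): unsatisfiable in S4, hence also in S5 (every S5-frame is an S4-frame).

K, T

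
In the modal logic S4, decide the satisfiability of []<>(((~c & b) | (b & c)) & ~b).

Unsatisfiable (every branch closes)

1. []<>(((~c & b) | (b & c)) & ~b), u
2. <>(((~c & b) | (b & c)) & ~b), u
3. ((~c & b) | (b & c)) & ~b, v
4. (~c & b) | (b & c), v
5. ~b, v
6. <>(((~c & b) | (b & c)) & ~b), v
7. b & c, v
8. b, v
9. c, v
Accessibility: uRu, uRv, vRv
Branch closes: b and ~b both at v.
All branches of the tableau close; one closing branch shown above.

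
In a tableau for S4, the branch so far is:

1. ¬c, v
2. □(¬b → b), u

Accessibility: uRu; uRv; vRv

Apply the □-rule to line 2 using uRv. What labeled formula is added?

¬b → b, v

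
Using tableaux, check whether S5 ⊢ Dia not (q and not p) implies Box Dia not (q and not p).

Tableau for the negation not (Dia not (q and not p) implies Box Dia not (q and not p)):
1. not (Dia not (q and not p) implies Box Dia not (q and not p)), 0
2. Dia not (q and not p), 0
3. not Box Dia not (q and not p), 0
4. not (q and not p), 1
5. p, 1
6. not Dia not (q and not p), 2
7. q and not p, 0
8. q, 0
9. not p, 0
10. q and not p, 1
11. q, 1
12. not p, 1
Accessibility: 0R0, 0R1, 0R2, 1R0, 1R1, 1R2, 2R0, 2R1, 2R2
Branch closes: p and not p both at 1.
Every branch of the negation's tableau closes; the branch above is one of them.

Valid in S5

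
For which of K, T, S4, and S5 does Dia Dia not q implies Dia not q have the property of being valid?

S4-tableau for the negation not (Dia Dia not q implies Dia not q):
1. not (Dia Dia not q implies Dia not q), w0
2. Dia Dia not q, w0   [neg-implies-rule on 1]
3. not Dia not q, w0   [neg-implies-rule on 1]
4. q, w0   [neg-Dia-rule on 3 via w0Rw0]
5. Dia not q, w1   [Dia-rule on 2: fresh world w1, w0Rw1]
6. q, w1   [neg-Dia-rule on 3 via w0Rw1]
7. not q, w2   [Dia-rule on 5: fresh world w2, w1Rw2]
8. q, w2   [neg-Dia-rule on 3 via w0Rw2]
Accessibility: w0Rw0, w0Rw1, w0Rw2, w1Rw1, w1Rw2, w2Rw2
Branch closes: q and not q both at w2.
Every branch closes (one shown): valid in S4, hence also in S5 (every theorem of S4 is a theorem of S5).
T-tableau for the negation not (Dia Dia not q implies Dia not q):
1. not (Dia Dia not q implies Dia not q), w0
2. Dia Dia not q, w0   [neg-implies-rule on 1]
3. not Dia not q, w0   [neg-implies-rule on 1]
4. q, w0   [neg-Dia-rule on 3 via w0Rw0]
5. Dia not q, w1   [Dia-rule on 2: fresh world w1, w0Rw1]
6. q, w1   [neg-Dia-rule on 3 via w0Rw1]
7. not q, w2   [Dia-rule on 5: fresh world w2, w1Rw2]
Accessibility: w0Rw0, w0Rw1, w1Rw1, w1Rw2, w2Rw2
Complete open branch: countermodel on a T-frame, so not valid in T, nor in K (the same frame is also a K-frame).

S4, S5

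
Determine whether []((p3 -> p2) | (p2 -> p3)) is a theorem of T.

Valid in T

Tableau for the negation ~[]((p3 -> p2) | (p2 -> p3)):
1. ~[]((p3 -> p2) | (p2 -> p3)), w0
2. ~((p3 -> p2) | (p2 -> p3)), w1
3. ~(p3 -> p2), w1
4. ~(p2 -> p3), w1
5. p3, w1
6. ~p2, w1
7. p2, w1
8. ~p3, w1
Accessibility: w0Rw0, w0Rw1, w1Rw1
Branch closes: p2 and ~p2 both at w1.
All branches of the negation close; one closing branch shown above.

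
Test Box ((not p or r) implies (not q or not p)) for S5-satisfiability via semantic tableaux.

1. Box ((not p or r) implies (not q or not p)), 0
2. (not p or r) implies (not q or not p), 0   [Box-rule on 1 via 0R0]
3. not q or not p, 0   [implies-rule on 2 (branches; this branch)]
4. not p, 0   [or-rule on 3 (branches; this branch)]
Accessibility: 0R0

Satisfiable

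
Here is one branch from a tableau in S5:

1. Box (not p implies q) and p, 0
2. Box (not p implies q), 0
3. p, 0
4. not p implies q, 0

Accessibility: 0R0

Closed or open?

No atom appears with both signs at the same world.

Not closed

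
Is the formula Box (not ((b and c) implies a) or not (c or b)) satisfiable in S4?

1. Box (not ((b and c) implies a) or not (c or b)), w0
2. not ((b and c) implies a) or not (c or b), w0   [Box-rule on 1 via w0Rw0]
3. not (c or b), w0   [or-rule on 2 (branches; this branch)]
4. not c, w0   [neg-or-rule on 3]
5. not b, w0   [neg-or-rule on 3]
Accessibility: w0Rw0

Yes, satisfiable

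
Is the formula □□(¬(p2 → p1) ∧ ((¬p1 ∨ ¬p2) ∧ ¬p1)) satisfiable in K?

Satisfiable

1. □□(¬(p2 → p1) ∧ ((¬p1 ∨ ¬p2) ∧ ¬p1)), 0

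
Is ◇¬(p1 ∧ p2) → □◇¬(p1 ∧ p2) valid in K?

Tableau for the negation ¬(◇¬(p1 ∧ p2) → □◇¬(p1 ∧ p2)):
1. ¬(◇¬(p1 ∧ p2) → □◇¬(p1 ∧ p2)), 0
2. ◇¬(p1 ∧ p2), 0
3. ¬□◇¬(p1 ∧ p2), 0
4. ¬(p1 ∧ p2), 1
5. ¬p2, 1
6. ¬◇¬(p1 ∧ p2), 2
Accessibility: 0R1, 0R2
The negation has an open branch (countermodel exists).

No, not valid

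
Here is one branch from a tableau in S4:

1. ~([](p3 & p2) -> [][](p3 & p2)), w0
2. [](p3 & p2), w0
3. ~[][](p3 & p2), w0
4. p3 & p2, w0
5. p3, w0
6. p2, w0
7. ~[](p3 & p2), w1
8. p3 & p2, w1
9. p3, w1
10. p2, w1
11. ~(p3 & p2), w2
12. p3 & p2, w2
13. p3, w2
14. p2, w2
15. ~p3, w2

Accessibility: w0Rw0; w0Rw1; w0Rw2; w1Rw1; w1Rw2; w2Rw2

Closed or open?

Yes, closed

Both p3 and ~p3 appear at w2.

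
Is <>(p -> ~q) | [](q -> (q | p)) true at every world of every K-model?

Yes, valid

Tableau for the negation ~(<>(p -> ~q) | [](q -> (q | p))):
1. ~(<>(p -> ~q) | [](q -> (q | p))), w0
2. ~<>(p -> ~q), w0   [~|-rule on 1]
3. ~[](q -> (q | p)), w0   [~|-rule on 1]
4. ~(q -> (q | p)), w1   [~[]-rule on 3: fresh world w1, w0Rw1]
5. q, w1   [~->-rule on 4]
6. ~(q | p), w1   [~->-rule on 4]
7. ~q, w1   [~|-rule on 6]
8. ~p, w1   [~|-rule on 6]
Accessibility: w0Rw1
Branch closes: q and ~q both at w1.
Every branch of the negation's tableau closes; the branch above is one of them.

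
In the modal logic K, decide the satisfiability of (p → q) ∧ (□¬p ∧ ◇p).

1. (p → q) ∧ (□¬p ∧ ◇p), w0
2. p → q, w0   [∧-rule on 1]
3. □¬p ∧ ◇p, w0   [∧-rule on 1]
4. □¬p, w0   [∧-rule on 3]
5. ◇p, w0   [∧-rule on 3]
6. q, w0   [→-rule on 2 (branches; this branch)]
7. p, w1   [◇-rule on 5: fresh world w1, w0Rw1]
8. ¬p, w1   [□-rule on 4 via w0Rw1]
Accessibility: w0Rw1
Branch closes: p and ¬p both at w1.
All branches of the tableau close; one closing branch shown above.

No, unsatisfiable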